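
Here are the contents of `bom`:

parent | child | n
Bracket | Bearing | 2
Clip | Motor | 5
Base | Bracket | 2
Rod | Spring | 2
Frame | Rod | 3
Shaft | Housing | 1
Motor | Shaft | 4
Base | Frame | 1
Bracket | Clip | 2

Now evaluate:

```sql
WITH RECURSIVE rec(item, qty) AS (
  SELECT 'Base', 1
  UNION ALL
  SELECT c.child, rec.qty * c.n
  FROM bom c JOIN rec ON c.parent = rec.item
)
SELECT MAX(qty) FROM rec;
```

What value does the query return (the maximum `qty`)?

80

Base: (Base, qty=1).
Iteration 1: components of {Base} -> Bracket = 1*2 = 2, Frame = 1*1 = 1.
Iteration 2: components of {Bracket,Frame} -> Bearing = 2*2 = 4, Clip = 2*2 = 4, Rod = 1*3 = 3.
Iteration 3: components of {Bearing,Clip,Rod} -> Motor = 4*5 = 20, Spring = 3*2 = 6.
Iteration 4: components of {Motor,Spring} -> Shaft = 20*4 = 80.
Iteration 5: components of {Shaft} -> Housing = 80*1 = 80.
Iteration 6: no further components; recursion stops.
qty values: 1, 2, 1, 4, 4, 3, 20, 6, 80, 80; the maximum is 80.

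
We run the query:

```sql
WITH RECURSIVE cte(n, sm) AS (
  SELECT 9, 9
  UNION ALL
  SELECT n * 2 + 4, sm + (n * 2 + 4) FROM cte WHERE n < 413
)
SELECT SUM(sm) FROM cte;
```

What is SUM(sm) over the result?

Base: n=9, sm=9.
Iteration 1: 9 < 413 holds -> n = 9 * 2 + 4 = 22, sm = 9 + 22 = 31.
Iteration 2: 22 < 413 holds -> n = 22 * 2 + 4 = 48, sm = 31 + 48 = 79.
Iteration 3: 48 < 413 holds -> n = 48 * 2 + 4 = 100, sm = 79 + 100 = 179.
Iteration 4: 100 < 413 holds -> n = 100 * 2 + 4 = 204, sm = 179 + 204 = 383.
Iteration 5: 204 < 413 holds -> n = 204 * 2 + 4 = 412, sm = 383 + 412 = 795.
Iteration 6: 412 < 413 holds -> n = 412 * 2 + 4 = 828, sm = 795 + 828 = 1623.
Iteration 7: 828 < 413 fails; recursion stops.
SUM(sm) = 9 + 31 + 79 + 179 + 383 + 795 + 1623 = 3099.

3099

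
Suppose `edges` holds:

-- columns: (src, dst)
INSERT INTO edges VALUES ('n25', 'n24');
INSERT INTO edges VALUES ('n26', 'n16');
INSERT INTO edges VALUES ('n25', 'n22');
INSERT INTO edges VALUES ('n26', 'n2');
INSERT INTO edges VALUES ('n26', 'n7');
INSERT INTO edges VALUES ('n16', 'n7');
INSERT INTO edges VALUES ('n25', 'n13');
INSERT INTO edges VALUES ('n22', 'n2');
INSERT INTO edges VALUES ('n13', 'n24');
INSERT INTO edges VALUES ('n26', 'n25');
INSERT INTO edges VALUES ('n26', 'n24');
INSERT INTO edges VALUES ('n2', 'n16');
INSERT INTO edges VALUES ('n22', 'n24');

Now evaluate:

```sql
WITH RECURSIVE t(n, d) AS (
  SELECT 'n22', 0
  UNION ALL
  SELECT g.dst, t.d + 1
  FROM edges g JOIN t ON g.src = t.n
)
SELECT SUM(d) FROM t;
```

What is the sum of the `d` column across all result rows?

Base: (n22, d=0).
Iteration 1: edges from {n22} -> (n2, d=1), (n24, d=1).
Iteration 2: edges from {n2,n24} -> (n16, d=2).
Iteration 3: edges from {n16} -> (n7, d=3).
Iteration 4: no outgoing edges from {n7}; recursion stops.
SUM(d) = 0 + 1 + 1 + 2 + 3 = 7.

7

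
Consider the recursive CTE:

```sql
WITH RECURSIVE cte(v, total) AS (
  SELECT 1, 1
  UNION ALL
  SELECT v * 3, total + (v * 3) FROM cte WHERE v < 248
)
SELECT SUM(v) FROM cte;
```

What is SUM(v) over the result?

Base: v=1, total=1.
Iteration 1: 1 < 248 holds -> v = 1 * 3 = 3, total = 1 + 3 = 4.
Iteration 2: 3 < 248 holds -> v = 3 * 3 = 9, total = 4 + 9 = 13.
Iteration 3: 9 < 248 holds -> v = 9 * 3 = 27, total = 13 + 27 = 40.
Iteration 4: 27 < 248 holds -> v = 27 * 3 = 81, total = 40 + 81 = 121.
Iteration 5: 81 < 248 holds -> v = 81 * 3 = 243, total = 121 + 243 = 364.
Iteration 6: 243 < 248 holds -> v = 243 * 3 = 729, total = 364 + 729 = 1093.
Iteration 7: 729 < 248 fails; recursion stops.
SUM(v) = 1 + 3 + 9 + 27 + 81 + 243 + 729 = 1093.

1093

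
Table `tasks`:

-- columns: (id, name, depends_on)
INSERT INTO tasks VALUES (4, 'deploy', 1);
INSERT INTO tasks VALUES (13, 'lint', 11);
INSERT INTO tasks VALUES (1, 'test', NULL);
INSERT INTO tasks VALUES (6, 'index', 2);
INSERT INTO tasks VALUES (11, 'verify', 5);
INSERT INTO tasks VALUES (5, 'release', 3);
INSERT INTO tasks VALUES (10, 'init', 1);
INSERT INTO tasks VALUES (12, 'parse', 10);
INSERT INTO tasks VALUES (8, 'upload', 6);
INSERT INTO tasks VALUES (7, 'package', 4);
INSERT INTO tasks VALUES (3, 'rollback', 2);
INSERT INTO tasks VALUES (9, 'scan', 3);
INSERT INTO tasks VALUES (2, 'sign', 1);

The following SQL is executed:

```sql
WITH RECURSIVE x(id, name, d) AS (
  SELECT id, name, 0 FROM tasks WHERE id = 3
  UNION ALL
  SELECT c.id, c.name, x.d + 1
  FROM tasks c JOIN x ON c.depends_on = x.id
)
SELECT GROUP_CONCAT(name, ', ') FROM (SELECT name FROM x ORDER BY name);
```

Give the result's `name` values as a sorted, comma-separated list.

Base: id=3 (rollback) at d 0.
Iteration 1: rows with depends_on in {3} -> release (id 5, d 1), scan (id 9, d 1).
Iteration 2: rows with depends_on in {5,9} -> verify (id 11, d 2).
Iteration 3: rows with depends_on in {11} -> lint (id 13, d 3).
Iteration 4: no rows with depends_on in {13}; recursion stops.

lint, release, rollback, scan, verify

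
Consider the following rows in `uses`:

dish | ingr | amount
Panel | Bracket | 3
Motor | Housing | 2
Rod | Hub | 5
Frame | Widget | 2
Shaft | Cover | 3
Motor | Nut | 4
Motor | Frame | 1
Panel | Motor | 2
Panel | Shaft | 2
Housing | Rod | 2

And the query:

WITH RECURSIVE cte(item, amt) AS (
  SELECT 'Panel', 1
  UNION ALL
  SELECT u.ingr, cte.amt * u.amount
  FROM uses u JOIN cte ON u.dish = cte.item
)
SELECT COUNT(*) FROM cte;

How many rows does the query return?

11

Base: (Panel, amt=1).
Iteration 1: components of {Panel} -> Bracket = 1*3 = 3, Motor = 1*2 = 2, Shaft = 1*2 = 2.
Iteration 2: components of {Bracket,Motor,Shaft} -> Cover = 2*3 = 6, Frame = 2*1 = 2, Housing = 2*2 = 4, Nut = 2*4 = 8.
Iteration 3: components of {Cover,Frame,Housing,Nut} -> Rod = 4*2 = 8, Widget = 2*2 = 4.
Iteration 4: components of {Rod,Widget} -> Hub = 8*5 = 40.
Iteration 5: no further components; recursion stops.
Total rows emitted: 11.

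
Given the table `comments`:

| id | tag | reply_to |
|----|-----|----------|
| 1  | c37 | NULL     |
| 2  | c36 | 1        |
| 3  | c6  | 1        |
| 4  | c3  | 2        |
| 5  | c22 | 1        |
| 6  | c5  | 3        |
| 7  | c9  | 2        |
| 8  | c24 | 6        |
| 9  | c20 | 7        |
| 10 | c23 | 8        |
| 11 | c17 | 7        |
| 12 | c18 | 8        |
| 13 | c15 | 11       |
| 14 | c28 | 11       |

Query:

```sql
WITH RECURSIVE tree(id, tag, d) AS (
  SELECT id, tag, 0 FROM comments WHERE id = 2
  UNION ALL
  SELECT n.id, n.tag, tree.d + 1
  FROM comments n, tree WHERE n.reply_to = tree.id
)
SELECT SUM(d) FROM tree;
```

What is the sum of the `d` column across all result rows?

Base: id=2 (c36) at d 0.
Iteration 1: rows with reply_to in {2} -> c3 (id 4, d 1), c9 (id 7, d 1).
Iteration 2: rows with reply_to in {4,7} -> c20 (id 9, d 2), c17 (id 11, d 2).
Iteration 3: rows with reply_to in {9,11} -> c15 (id 13, d 3), c28 (id 14, d 3).
Iteration 4: no rows with reply_to in {13,14}; recursion stops.
SUM(d) = 0 + 1 + 1 + 2 + 2 + 3 + 3 = 12.

12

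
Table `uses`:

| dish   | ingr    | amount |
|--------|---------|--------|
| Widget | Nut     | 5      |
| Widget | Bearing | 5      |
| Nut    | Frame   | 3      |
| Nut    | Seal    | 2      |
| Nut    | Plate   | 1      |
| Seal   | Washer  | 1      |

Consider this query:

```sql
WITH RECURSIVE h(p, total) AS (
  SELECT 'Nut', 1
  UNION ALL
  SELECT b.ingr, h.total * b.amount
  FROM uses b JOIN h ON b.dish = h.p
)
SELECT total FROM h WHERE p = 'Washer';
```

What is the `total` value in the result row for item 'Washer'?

Base: (Nut, total=1).
Iteration 1: components of {Nut} -> Frame = 1*3 = 3, Plate = 1*1 = 1, Seal = 1*2 = 2.
Iteration 2: components of {Frame,Plate,Seal} -> Washer = 2*1 = 2.
Iteration 3: no further components; recursion stops.

2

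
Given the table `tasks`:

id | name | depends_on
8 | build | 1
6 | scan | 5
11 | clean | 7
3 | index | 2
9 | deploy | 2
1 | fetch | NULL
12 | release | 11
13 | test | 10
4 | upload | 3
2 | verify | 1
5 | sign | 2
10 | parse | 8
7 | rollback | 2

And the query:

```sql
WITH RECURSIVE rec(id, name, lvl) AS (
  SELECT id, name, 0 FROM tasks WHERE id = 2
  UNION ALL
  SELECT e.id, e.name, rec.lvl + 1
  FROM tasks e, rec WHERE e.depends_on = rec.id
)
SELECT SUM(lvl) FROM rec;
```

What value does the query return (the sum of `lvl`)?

13

Base: id=2 (verify) at lvl 0.
Iteration 1: rows with depends_on in {2} -> index (id 3, lvl 1), sign (id 5, lvl 1), rollback (id 7, lvl 1), deploy (id 9, lvl 1).
Iteration 2: rows with depends_on in {3,5,7,9} -> upload (id 4, lvl 2), scan (id 6, lvl 2), clean (id 11, lvl 2).
Iteration 3: rows with depends_on in {4,6,11} -> release (id 12, lvl 3).
Iteration 4: no rows with depends_on in {12}; recursion stops.
SUM(lvl) = 0 + 1 + 1 + 1 + 1 + 2 + 2 + 2 + 3 = 13.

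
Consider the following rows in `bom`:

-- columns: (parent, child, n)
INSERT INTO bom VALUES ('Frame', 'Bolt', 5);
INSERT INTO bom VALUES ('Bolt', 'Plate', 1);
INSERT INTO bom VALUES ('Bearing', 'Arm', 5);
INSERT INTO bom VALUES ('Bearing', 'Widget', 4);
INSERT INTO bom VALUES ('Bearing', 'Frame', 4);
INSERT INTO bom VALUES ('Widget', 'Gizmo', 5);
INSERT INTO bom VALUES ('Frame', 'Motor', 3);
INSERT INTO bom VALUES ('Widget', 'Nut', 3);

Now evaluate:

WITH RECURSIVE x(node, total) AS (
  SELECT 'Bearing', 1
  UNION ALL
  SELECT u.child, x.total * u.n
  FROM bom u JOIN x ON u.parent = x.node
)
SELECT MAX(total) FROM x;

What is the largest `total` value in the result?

Base: (Bearing, total=1).
Iteration 1: components of {Bearing} -> Arm = 1*5 = 5, Frame = 1*4 = 4, Widget = 1*4 = 4.
Iteration 2: components of {Arm,Frame,Widget} -> Bolt = 4*5 = 20, Gizmo = 4*5 = 20, Motor = 4*3 = 12, Nut = 4*3 = 12.
Iteration 3: components of {Bolt,Gizmo,Motor,Nut} -> Plate = 20*1 = 20.
Iteration 4: no further components; recursion stops.
total values: 1, 5, 4, 4, 12, 20, 20, 12, 20; the maximum is 20.

20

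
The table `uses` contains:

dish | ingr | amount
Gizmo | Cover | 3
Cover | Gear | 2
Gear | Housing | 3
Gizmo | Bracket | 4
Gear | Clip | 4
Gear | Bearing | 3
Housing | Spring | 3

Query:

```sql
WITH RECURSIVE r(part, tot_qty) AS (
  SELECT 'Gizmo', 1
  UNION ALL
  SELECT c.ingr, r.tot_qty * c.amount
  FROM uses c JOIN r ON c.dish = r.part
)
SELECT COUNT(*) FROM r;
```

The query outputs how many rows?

Base: (Gizmo, tot_qty=1).
Iteration 1: components of {Gizmo} -> Bracket = 1*4 = 4, Cover = 1*3 = 3.
Iteration 2: components of {Bracket,Cover} -> Gear = 3*2 = 6.
Iteration 3: components of {Gear} -> Bearing = 6*3 = 18, Clip = 6*4 = 24, Housing = 6*3 = 18.
Iteration 4: components of {Bearing,Clip,Housing} -> Spring = 18*3 = 54.
Iteration 5: no further components; recursion stops.
Total rows emitted: 8.

8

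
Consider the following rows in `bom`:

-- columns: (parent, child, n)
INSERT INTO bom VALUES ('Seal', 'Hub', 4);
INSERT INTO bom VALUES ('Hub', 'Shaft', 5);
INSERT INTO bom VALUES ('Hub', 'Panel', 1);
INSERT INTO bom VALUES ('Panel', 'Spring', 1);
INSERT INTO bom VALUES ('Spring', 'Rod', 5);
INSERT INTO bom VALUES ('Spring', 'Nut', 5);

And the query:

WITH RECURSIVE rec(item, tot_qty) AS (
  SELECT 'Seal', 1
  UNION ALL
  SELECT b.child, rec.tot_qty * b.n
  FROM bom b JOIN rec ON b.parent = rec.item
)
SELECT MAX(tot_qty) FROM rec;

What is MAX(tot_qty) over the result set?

20

Base: (Seal, tot_qty=1).
Iteration 1: components of {Seal} -> Hub = 1*4 = 4.
Iteration 2: components of {Hub} -> Panel = 4*1 = 4, Shaft = 4*5 = 20.
Iteration 3: components of {Panel,Shaft} -> Spring = 4*1 = 4.
Iteration 4: components of {Spring} -> Nut = 4*5 = 20, Rod = 4*5 = 20.
Iteration 5: no further components; recursion stops.
tot_qty values: 1, 4, 4, 20, 4, 20, 20; the maximum is 20.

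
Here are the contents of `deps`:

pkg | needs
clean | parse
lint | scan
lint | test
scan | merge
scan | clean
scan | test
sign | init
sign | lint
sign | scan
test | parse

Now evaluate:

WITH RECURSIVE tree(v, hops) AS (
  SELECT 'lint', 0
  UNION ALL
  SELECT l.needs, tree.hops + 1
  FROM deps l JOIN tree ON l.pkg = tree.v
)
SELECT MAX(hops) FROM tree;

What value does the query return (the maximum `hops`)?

Base: (lint, hops=0).
Iteration 1: edges from {lint} -> (scan, hops=1), (test, hops=1).
Iteration 2: edges from {scan,test} -> (clean, hops=2), (merge, hops=2), (parse, hops=2), (test, hops=2).
Iteration 3: edges from {clean,merge,parse,test} -> (parse, hops=3) x2. [UNION ALL keeps all 2 new rows, including repeats]
Iteration 4: no outgoing edges from {parse}; recursion stops.
hops values: 0, 1, 1, 2, 2, 2, 2, 3, 3; the maximum is 3.

3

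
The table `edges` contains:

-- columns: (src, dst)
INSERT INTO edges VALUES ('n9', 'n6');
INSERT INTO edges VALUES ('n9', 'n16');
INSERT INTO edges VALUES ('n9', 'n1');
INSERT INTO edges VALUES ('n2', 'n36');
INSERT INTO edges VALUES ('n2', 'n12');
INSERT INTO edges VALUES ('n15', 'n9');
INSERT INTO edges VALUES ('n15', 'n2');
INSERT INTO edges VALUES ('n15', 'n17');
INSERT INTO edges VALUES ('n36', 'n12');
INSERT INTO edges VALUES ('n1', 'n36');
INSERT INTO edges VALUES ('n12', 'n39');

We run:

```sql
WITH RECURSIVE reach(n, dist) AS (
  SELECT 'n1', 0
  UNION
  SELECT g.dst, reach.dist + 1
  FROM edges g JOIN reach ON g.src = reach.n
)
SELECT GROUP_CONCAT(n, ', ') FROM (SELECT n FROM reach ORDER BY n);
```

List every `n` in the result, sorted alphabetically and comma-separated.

n1, n12, n36, n39

Base: (n1, dist=0).
Iteration 1: edges from {n1} -> (n36, dist=1).
Iteration 2: edges from {n36} -> (n12, dist=2).
Iteration 3: edges from {n12} -> (n39, dist=3).
Iteration 4: no outgoing edges from {n39}; recursion stops.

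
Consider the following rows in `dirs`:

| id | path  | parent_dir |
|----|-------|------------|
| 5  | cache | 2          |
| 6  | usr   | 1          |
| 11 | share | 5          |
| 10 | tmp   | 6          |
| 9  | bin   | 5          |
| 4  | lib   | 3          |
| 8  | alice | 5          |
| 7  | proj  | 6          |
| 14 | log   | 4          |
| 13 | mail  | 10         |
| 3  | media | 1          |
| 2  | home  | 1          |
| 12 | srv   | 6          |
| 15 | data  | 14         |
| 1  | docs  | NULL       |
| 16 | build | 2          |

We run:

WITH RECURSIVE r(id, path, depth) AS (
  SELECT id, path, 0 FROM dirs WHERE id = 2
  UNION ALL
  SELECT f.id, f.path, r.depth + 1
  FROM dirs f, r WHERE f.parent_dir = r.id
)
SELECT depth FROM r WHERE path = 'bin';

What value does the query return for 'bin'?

2

Base: id=2 (home) at depth 0.
Iteration 1: rows with parent_dir in {2} -> cache (id 5, depth 1), build (id 16, depth 1).
Iteration 2: rows with parent_dir in {5,16} -> alice (id 8, depth 2), bin (id 9, depth 2), share (id 11, depth 2).
Iteration 3: no rows with parent_dir in {8,9,11}; recursion stops.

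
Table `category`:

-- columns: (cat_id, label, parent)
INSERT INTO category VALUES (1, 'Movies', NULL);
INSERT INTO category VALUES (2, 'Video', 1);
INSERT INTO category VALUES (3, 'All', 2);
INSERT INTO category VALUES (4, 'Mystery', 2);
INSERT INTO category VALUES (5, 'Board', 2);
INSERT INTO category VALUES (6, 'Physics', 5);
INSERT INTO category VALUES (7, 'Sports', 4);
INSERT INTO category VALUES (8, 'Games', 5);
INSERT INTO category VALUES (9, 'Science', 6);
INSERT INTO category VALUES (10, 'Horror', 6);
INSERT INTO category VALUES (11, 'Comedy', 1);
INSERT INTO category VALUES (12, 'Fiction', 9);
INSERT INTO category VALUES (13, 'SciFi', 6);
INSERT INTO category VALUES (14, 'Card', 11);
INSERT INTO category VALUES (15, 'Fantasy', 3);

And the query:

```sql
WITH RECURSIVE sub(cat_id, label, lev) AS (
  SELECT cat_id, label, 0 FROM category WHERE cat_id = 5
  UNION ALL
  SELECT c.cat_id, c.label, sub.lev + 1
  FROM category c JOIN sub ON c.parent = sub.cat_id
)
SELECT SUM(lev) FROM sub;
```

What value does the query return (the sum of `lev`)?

11

Base: cat_id=5 (Board) at lev 0.
Iteration 1: rows with parent in {5} -> Physics (id 6, lev 1), Games (id 8, lev 1).
Iteration 2: rows with parent in {6,8} -> Science (id 9, lev 2), Horror (id 10, lev 2), SciFi (id 13, lev 2).
Iteration 3: rows with parent in {9,10,13} -> Fiction (id 12, lev 3).
Iteration 4: no rows with parent in {12}; recursion stops.
SUM(lev) = 0 + 1 + 1 + 2 + 2 + 2 + 3 = 11.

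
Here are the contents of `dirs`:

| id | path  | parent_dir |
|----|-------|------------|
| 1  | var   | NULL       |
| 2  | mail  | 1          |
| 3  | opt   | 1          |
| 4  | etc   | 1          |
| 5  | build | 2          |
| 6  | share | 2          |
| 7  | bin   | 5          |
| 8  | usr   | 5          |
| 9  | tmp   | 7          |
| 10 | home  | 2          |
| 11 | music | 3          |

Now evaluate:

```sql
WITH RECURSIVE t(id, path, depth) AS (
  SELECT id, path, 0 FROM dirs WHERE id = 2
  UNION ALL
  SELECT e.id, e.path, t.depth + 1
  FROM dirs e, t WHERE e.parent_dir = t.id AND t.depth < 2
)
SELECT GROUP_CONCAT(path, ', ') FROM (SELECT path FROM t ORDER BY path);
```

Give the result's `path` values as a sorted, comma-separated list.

Base: id=2 (mail) at depth 0.
Iteration 1: rows with parent_dir in {2} -> build (id 5, depth 1), share (id 6, depth 1), home (id 10, depth 1).
Iteration 2: rows with parent_dir in {5,6,10} -> bin (id 7, depth 2), usr (id 8, depth 2).
Iteration 3: depth < 2 fails for all current rows; recursion stops.

bin, build, home, mail, share, usr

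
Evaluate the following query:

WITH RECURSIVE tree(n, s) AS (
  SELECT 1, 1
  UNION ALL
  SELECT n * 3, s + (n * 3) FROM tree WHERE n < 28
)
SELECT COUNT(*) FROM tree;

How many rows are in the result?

Base: n=1, s=1.
Iteration 1: 1 < 28 holds -> n = 1 * 3 = 3, s = 1 + 3 = 4.
Iteration 2: 3 < 28 holds -> n = 3 * 3 = 9, s = 4 + 9 = 13.
Iteration 3: 9 < 28 holds -> n = 9 * 3 = 27, s = 13 + 27 = 40.
Iteration 4: 27 < 28 holds -> n = 27 * 3 = 81, s = 40 + 81 = 121.
Iteration 5: 81 < 28 fails; recursion stops.
Total rows emitted: 5.

5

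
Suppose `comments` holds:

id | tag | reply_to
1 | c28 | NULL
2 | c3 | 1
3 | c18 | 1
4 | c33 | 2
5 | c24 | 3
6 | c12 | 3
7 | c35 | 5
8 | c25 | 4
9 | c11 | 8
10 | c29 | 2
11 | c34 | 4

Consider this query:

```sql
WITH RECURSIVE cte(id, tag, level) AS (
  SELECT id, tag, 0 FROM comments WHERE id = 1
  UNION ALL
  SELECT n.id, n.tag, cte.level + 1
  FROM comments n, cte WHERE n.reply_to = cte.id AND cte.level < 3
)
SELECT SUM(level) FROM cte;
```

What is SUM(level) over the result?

Base: id=1 (c28) at level 0.
Iteration 1: rows with reply_to in {1} -> c3 (id 2, level 1), c18 (id 3, level 1).
Iteration 2: rows with reply_to in {2,3} -> c33 (id 4, level 2), c24 (id 5, level 2), c12 (id 6, level 2), c29 (id 10, level 2).
Iteration 3: rows with reply_to in {4,5,6,10} -> c35 (id 7, level 3), c25 (id 8, level 3), c34 (id 11, level 3).
Iteration 4: level < 3 fails for all current rows; recursion stops.
SUM(level) = 0 + 1 + 1 + 2 + 2 + 2 + 2 + 3 + 3 + 3 = 19.

19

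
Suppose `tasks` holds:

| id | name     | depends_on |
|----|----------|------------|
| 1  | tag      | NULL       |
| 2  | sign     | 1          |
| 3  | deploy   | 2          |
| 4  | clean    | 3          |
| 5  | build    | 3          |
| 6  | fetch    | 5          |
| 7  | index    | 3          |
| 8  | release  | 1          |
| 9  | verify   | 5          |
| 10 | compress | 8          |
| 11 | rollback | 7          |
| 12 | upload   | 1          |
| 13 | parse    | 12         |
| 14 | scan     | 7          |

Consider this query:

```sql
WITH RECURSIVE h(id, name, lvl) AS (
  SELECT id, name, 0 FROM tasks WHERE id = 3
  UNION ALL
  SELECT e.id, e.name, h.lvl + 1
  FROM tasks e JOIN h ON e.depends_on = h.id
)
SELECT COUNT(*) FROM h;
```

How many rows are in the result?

8

Base: id=3 (deploy) at lvl 0.
Iteration 1: rows with depends_on in {3} -> clean (id 4, lvl 1), build (id 5, lvl 1), index (id 7, lvl 1).
Iteration 2: rows with depends_on in {4,5,7} -> fetch (id 6, lvl 2), verify (id 9, lvl 2), rollback (id 11, lvl 2), scan (id 14, lvl 2).
Iteration 3: no rows with depends_on in {6,9,11,14}; recursion stops.
Total rows emitted: 8.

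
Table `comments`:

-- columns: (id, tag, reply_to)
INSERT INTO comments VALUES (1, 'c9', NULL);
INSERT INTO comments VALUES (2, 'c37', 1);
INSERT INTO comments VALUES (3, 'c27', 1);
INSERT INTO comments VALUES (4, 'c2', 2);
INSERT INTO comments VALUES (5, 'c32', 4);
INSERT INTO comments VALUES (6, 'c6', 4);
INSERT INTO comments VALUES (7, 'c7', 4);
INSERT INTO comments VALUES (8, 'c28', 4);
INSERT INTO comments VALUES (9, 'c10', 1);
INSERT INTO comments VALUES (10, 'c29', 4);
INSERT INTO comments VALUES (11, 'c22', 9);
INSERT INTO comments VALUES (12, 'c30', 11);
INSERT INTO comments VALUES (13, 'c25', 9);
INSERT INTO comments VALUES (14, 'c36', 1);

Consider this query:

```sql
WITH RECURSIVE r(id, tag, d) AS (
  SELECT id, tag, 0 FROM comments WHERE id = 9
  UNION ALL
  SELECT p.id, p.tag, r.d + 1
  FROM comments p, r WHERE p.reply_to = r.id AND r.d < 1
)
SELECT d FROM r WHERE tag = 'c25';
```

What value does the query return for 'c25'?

1

Base: id=9 (c10) at d 0.
Iteration 1: rows with reply_to in {9} -> c22 (id 11, d 1), c25 (id 13, d 1).
Iteration 2: d < 1 fails for all current rows; recursion stops.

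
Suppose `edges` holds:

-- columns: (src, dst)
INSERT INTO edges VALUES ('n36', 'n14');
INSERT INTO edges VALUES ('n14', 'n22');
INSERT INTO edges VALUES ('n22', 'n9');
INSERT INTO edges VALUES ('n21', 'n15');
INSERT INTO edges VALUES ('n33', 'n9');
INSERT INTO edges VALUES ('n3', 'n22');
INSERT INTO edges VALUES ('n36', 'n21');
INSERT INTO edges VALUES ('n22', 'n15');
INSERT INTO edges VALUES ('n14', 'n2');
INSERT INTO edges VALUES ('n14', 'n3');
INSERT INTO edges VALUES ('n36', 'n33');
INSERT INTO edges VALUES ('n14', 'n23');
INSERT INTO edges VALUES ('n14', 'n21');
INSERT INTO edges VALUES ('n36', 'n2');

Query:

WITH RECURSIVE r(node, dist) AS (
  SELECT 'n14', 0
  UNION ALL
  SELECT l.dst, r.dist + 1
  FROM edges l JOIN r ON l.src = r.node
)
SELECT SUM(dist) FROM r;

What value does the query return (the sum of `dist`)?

19

Base: (n14, dist=0).
Iteration 1: edges from {n14} -> (n2, dist=1), (n21, dist=1), (n22, dist=1), (n23, dist=1), (n3, dist=1).
Iteration 2: edges from {n2,n21,n22,n23,n3} -> (n15, dist=2) x2, (n22, dist=2), (n9, dist=2). [UNION ALL keeps all 4 new rows, including repeats]
Iteration 3: edges from {n15,n22,n9} -> (n15, dist=3), (n9, dist=3).
Iteration 4: no outgoing edges from {n15,n9}; recursion stops.
SUM(dist) = 0 + 1 + 1 + 1 + 1 + 1 + 2 + 2 + 2 + 2 + 3 + 3 = 19.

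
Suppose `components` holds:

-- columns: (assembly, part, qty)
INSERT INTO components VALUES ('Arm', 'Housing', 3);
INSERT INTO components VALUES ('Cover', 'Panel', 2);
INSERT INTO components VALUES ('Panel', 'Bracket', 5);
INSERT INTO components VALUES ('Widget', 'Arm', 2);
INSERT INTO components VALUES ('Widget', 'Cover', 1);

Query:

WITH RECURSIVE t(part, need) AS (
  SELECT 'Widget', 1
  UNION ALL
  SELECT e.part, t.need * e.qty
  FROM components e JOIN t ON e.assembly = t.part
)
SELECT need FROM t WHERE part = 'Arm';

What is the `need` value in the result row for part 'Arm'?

2

Base: (Widget, need=1).
Iteration 1: components of {Widget} -> Arm = 1*2 = 2, Cover = 1*1 = 1.
Iteration 2: components of {Arm,Cover} -> Housing = 2*3 = 6, Panel = 1*2 = 2.
Iteration 3: components of {Housing,Panel} -> Bracket = 2*5 = 10.
Iteration 4: no further components; recursion stops.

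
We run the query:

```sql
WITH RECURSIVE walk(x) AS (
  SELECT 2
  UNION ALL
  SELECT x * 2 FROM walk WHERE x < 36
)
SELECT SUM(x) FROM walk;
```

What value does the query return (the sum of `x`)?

126

Base: x=2.
Iteration 1: 2 < 36 holds -> x = 2 * 2 = 4.
Iteration 2: 4 < 36 holds -> x = 4 * 2 = 8.
Iteration 3: 8 < 36 holds -> x = 8 * 2 = 16.
Iteration 4: 16 < 36 holds -> x = 16 * 2 = 32.
Iteration 5: 32 < 36 holds -> x = 32 * 2 = 64.
Iteration 6: 64 < 36 fails; recursion stops.
SUM(x) = 2 + 4 + 8 + 16 + 32 + 64 = 126.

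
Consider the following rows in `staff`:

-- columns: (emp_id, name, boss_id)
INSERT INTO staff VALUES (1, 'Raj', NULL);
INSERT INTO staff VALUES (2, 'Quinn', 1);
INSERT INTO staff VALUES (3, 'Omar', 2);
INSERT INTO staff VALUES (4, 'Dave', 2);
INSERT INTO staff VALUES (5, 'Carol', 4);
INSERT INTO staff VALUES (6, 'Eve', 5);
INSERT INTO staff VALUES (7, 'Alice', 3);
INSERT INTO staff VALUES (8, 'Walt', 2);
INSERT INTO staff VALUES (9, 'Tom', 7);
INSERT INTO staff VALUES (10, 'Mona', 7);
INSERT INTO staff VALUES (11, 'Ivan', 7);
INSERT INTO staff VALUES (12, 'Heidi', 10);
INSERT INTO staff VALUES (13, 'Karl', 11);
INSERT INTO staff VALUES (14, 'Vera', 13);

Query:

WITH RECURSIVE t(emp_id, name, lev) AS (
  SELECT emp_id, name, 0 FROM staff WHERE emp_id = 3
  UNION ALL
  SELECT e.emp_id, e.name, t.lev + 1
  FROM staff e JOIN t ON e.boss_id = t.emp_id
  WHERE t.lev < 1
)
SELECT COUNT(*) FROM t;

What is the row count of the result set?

Base: emp_id=3 (Omar) at lev 0.
Iteration 1: rows with boss_id in {3} -> Alice (id 7, lev 1).
Iteration 2: lev < 1 fails for all current rows; recursion stops.
Total rows emitted: 2.

2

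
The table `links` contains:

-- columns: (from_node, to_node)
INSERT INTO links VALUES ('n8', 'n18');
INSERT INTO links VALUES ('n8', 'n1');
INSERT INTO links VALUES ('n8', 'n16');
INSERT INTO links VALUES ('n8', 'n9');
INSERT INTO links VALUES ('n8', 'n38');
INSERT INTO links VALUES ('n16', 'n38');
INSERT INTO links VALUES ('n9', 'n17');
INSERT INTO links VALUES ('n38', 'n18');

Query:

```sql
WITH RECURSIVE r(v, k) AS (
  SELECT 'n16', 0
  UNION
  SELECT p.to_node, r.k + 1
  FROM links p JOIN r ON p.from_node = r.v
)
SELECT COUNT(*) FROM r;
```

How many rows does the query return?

Base: (n16, k=0).
Iteration 1: edges from {n16} -> (n38, k=1).
Iteration 2: edges from {n38} -> (n18, k=2).
Iteration 3: no outgoing edges from {n18}; recursion stops.
Total rows emitted: 3.

3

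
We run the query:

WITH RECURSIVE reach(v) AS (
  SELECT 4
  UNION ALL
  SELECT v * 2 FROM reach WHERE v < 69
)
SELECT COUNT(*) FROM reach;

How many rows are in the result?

6

Base: v=4.
Iteration 1: 4 < 69 holds -> v = 4 * 2 = 8.
Iteration 2: 8 < 69 holds -> v = 8 * 2 = 16.
Iteration 3: 16 < 69 holds -> v = 16 * 2 = 32.
Iteration 4: 32 < 69 holds -> v = 32 * 2 = 64.
Iteration 5: 64 < 69 holds -> v = 64 * 2 = 128.
Iteration 6: 128 < 69 fails; recursion stops.
Total rows emitted: 6.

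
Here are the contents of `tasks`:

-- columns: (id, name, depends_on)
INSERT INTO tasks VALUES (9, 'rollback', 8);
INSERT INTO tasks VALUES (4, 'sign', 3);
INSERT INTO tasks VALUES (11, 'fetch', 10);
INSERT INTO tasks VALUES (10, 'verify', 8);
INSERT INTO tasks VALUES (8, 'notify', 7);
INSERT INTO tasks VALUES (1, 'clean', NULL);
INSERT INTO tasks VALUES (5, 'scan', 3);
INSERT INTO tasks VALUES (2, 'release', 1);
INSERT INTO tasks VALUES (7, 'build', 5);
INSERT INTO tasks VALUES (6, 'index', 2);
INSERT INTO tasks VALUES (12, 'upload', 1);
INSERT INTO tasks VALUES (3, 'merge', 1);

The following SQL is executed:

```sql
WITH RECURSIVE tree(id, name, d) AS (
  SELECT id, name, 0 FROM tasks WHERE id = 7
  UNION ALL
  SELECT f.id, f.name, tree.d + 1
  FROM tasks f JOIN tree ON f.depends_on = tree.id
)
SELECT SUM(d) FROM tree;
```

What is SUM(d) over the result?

8

Base: id=7 (build) at d 0.
Iteration 1: rows with depends_on in {7} -> notify (id 8, d 1).
Iteration 2: rows with depends_on in {8} -> rollback (id 9, d 2), verify (id 10, d 2).
Iteration 3: rows with depends_on in {9,10} -> fetch (id 11, d 3).
Iteration 4: no rows with depends_on in {11}; recursion stops.
SUM(d) = 0 + 1 + 2 + 2 + 3 = 8.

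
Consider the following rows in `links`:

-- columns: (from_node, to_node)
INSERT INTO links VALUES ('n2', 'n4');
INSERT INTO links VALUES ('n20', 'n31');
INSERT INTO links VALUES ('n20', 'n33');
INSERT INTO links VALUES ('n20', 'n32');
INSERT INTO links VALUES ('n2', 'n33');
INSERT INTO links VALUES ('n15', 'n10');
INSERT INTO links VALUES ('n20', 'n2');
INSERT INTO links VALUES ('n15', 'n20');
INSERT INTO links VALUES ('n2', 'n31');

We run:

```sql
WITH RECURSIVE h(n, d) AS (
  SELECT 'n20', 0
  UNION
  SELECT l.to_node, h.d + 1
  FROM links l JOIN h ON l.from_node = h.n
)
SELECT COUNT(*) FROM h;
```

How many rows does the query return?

8

Base: (n20, d=0).
Iteration 1: edges from {n20} -> (n2, d=1), (n31, d=1), (n32, d=1), (n33, d=1).
Iteration 2: edges from {n2,n31,n32,n33} -> (n31, d=2), (n33, d=2), (n4, d=2).
Iteration 3: no outgoing edges from {n31,n33,n4}; recursion stops.
Total rows emitted: 8.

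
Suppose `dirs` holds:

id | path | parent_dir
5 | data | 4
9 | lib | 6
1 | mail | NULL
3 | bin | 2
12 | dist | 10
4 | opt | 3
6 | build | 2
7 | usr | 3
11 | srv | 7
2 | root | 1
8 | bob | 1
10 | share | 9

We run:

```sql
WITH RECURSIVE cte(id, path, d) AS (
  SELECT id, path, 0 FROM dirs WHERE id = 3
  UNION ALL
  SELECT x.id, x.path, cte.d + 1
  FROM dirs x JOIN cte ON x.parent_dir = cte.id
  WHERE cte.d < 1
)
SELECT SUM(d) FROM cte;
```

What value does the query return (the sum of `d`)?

Base: id=3 (bin) at d 0.
Iteration 1: rows with parent_dir in {3} -> opt (id 4, d 1), usr (id 7, d 1).
Iteration 2: d < 1 fails for all current rows; recursion stops.
SUM(d) = 0 + 1 + 1 = 2.

2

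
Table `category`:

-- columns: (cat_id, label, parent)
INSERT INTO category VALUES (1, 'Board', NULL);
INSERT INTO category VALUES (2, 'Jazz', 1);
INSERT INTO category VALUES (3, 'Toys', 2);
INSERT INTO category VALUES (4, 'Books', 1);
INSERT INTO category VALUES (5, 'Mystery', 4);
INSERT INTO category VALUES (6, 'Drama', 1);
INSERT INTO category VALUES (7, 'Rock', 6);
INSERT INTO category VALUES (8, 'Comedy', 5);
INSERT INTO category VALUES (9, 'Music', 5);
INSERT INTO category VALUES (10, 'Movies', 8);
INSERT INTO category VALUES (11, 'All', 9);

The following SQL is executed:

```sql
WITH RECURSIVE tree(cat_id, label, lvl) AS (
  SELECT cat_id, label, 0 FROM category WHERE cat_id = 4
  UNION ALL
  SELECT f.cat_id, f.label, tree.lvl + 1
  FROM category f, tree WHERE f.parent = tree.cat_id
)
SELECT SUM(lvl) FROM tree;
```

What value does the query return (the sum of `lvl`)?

11

Base: cat_id=4 (Books) at lvl 0.
Iteration 1: rows with parent in {4} -> Mystery (id 5, lvl 1).
Iteration 2: rows with parent in {5} -> Comedy (id 8, lvl 2), Music (id 9, lvl 2).
Iteration 3: rows with parent in {8,9} -> Movies (id 10, lvl 3), All (id 11, lvl 3).
Iteration 4: no rows with parent in {10,11}; recursion stops.
SUM(lvl) = 0 + 1 + 2 + 2 + 3 + 3 = 11.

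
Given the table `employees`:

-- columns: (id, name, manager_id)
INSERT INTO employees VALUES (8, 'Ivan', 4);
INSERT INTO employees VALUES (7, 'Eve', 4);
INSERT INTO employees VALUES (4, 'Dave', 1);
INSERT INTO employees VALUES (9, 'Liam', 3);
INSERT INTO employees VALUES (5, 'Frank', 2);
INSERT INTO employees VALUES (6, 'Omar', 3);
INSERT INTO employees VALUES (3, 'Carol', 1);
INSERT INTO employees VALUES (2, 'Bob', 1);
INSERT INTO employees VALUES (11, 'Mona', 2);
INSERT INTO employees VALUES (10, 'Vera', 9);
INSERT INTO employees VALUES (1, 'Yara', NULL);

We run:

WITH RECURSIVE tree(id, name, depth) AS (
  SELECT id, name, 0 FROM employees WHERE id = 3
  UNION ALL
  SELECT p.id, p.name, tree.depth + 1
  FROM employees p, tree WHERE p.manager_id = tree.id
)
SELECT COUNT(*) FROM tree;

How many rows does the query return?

4

Base: id=3 (Carol) at depth 0.
Iteration 1: rows with manager_id in {3} -> Omar (id 6, depth 1), Liam (id 9, depth 1).
Iteration 2: rows with manager_id in {6,9} -> Vera (id 10, depth 2).
Iteration 3: no rows with manager_id in {10}; recursion stops.
Total rows emitted: 4.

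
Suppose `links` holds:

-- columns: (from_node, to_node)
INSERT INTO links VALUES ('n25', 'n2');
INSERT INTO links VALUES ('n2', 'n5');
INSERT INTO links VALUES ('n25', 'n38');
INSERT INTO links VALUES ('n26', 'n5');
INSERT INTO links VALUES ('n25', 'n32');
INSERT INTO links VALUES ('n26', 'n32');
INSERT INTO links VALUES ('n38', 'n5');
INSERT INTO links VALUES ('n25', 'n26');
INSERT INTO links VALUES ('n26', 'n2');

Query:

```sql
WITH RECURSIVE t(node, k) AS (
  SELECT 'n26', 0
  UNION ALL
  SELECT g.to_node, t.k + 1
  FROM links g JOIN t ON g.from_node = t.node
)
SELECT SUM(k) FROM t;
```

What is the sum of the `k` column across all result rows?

5

Base: (n26, k=0).
Iteration 1: edges from {n26} -> (n2, k=1), (n32, k=1), (n5, k=1).
Iteration 2: edges from {n2,n32,n5} -> (n5, k=2).
Iteration 3: no outgoing edges from {n5}; recursion stops.
SUM(k) = 0 + 1 + 1 + 1 + 2 = 5.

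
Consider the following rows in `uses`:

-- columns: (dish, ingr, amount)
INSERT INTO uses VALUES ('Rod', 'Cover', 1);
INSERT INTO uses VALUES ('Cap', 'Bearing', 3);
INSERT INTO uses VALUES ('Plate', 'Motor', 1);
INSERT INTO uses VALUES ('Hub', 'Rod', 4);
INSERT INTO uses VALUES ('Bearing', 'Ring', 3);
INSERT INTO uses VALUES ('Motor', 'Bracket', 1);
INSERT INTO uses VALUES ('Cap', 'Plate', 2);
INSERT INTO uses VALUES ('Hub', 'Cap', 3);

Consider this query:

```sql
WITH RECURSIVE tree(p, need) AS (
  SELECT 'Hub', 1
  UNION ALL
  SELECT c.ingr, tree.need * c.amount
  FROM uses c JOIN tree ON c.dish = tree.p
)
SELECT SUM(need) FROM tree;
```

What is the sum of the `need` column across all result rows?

66

Base: (Hub, need=1).
Iteration 1: components of {Hub} -> Cap = 1*3 = 3, Rod = 1*4 = 4.
Iteration 2: components of {Cap,Rod} -> Bearing = 3*3 = 9, Cover = 4*1 = 4, Plate = 3*2 = 6.
Iteration 3: components of {Bearing,Cover,Plate} -> Motor = 6*1 = 6, Ring = 9*3 = 27.
Iteration 4: components of {Motor,Ring} -> Bracket = 6*1 = 6.
Iteration 5: no further components; recursion stops.
SUM(need) = 1 + 3 + 4 + 9 + 6 + 4 + 27 + 6 + 6 = 66.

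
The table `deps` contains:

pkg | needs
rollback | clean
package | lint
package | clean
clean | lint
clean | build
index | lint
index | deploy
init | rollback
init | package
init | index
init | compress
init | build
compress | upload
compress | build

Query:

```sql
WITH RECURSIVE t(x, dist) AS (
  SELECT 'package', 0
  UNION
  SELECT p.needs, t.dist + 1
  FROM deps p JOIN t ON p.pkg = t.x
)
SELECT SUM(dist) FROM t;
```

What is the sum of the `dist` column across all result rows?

6

Base: (package, dist=0).
Iteration 1: edges from {package} -> (clean, dist=1), (lint, dist=1).
Iteration 2: edges from {clean,lint} -> (build, dist=2), (lint, dist=2).
Iteration 3: no outgoing edges from {build,lint}; recursion stops.
SUM(dist) = 0 + 1 + 1 + 2 + 2 = 6.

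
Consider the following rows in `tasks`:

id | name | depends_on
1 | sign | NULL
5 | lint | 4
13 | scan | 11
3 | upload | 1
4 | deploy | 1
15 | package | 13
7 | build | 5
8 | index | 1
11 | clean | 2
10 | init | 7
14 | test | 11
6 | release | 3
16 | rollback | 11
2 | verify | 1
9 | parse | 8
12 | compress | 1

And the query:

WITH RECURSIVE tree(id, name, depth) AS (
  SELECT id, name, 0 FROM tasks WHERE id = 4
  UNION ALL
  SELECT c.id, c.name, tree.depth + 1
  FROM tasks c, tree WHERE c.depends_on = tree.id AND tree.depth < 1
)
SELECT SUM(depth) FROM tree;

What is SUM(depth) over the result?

1

Base: id=4 (deploy) at depth 0.
Iteration 1: rows with depends_on in {4} -> lint (id 5, depth 1).
Iteration 2: depth < 1 fails for all current rows; recursion stops.
SUM(depth) = 0 + 1 = 1.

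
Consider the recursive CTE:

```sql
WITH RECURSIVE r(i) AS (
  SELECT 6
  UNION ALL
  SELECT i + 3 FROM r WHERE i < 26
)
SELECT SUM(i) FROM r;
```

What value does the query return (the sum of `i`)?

132

Base: i=6.
Iteration 1: 6 < 26 holds -> i = 6 + 3 = 9.
Iteration 2: 9 < 26 holds -> i = 9 + 3 = 12.
Iteration 3: 12 < 26 holds -> i = 12 + 3 = 15.
Iteration 4: 15 < 26 holds -> i = 15 + 3 = 18.
Iteration 5: 18 < 26 holds -> i = 18 + 3 = 21.
Iteration 6: 21 < 26 holds -> i = 21 + 3 = 24.
Iteration 7: 24 < 26 holds -> i = 24 + 3 = 27.
Iteration 8: 27 < 26 fails; recursion stops.
SUM(i) = 6 + 9 + 12 + 15 + 18 + 21 + 24 + 27 = 132.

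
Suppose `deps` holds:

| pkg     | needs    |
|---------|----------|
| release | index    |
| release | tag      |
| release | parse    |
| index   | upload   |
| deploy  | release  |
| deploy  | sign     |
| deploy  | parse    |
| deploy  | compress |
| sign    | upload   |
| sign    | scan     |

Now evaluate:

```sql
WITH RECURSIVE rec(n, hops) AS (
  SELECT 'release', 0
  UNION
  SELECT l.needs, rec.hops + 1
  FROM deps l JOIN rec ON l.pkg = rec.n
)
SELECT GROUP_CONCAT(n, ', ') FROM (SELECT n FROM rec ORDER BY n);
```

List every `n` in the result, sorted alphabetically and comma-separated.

index, parse, release, tag, upload

Base: (release, hops=0).
Iteration 1: edges from {release} -> (index, hops=1), (parse, hops=1), (tag, hops=1).
Iteration 2: edges from {index,parse,tag} -> (upload, hops=2).
Iteration 3: no outgoing edges from {upload}; recursion stops.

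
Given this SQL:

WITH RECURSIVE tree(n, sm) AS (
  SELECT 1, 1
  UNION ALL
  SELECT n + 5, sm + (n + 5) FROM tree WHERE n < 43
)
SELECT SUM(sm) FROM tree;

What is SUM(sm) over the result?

Base: n=1, sm=1.
Iteration 1: 1 < 43 holds -> n = 1 + 5 = 6, sm = 1 + 6 = 7.
Iteration 2: 6 < 43 holds -> n = 6 + 5 = 11, sm = 7 + 11 = 18.
Iteration 3: 11 < 43 holds -> n = 11 + 5 = 16, sm = 18 + 16 = 34.
Iteration 4: 16 < 43 holds -> n = 16 + 5 = 21, sm = 34 + 21 = 55.
Iteration 5: 21 < 43 holds -> n = 21 + 5 = 26, sm = 55 + 26 = 81.
Iteration 6: 26 < 43 holds -> n = 26 + 5 = 31, sm = 81 + 31 = 112.
Iteration 7: 31 < 43 holds -> n = 31 + 5 = 36, sm = 112 + 36 = 148.
Iteration 8: 36 < 43 holds -> n = 36 + 5 = 41, sm = 148 + 41 = 189.
Iteration 9: 41 < 43 holds -> n = 41 + 5 = 46, sm = 189 + 46 = 235.
Iteration 10: 46 < 43 fails; recursion stops.
SUM(sm) = 1 + 7 + 18 + 34 + 55 + 81 + 112 + 148 + 189 + 235 = 880.

880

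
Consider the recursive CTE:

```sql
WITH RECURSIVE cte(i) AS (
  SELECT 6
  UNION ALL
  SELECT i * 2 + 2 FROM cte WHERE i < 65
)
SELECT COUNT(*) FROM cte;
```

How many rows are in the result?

5

Base: i=6.
Iteration 1: 6 < 65 holds -> i = 6 * 2 + 2 = 14.
Iteration 2: 14 < 65 holds -> i = 14 * 2 + 2 = 30.
Iteration 3: 30 < 65 holds -> i = 30 * 2 + 2 = 62.
Iteration 4: 62 < 65 holds -> i = 62 * 2 + 2 = 126.
Iteration 5: 126 < 65 fails; recursion stops.
Total rows emitted: 5.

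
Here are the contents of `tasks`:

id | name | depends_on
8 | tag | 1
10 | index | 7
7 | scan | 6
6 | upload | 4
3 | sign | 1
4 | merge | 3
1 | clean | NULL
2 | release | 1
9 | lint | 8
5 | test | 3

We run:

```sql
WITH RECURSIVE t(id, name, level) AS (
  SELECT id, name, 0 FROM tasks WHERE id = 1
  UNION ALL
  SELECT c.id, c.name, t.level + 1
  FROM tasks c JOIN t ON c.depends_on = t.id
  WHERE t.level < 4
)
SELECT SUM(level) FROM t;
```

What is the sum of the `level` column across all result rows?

16

Base: id=1 (clean) at level 0.
Iteration 1: rows with depends_on in {1} -> release (id 2, level 1), sign (id 3, level 1), tag (id 8, level 1).
Iteration 2: rows with depends_on in {2,3,8} -> merge (id 4, level 2), test (id 5, level 2), lint (id 9, level 2).
Iteration 3: rows with depends_on in {4,5,9} -> upload (id 6, level 3).
Iteration 4: rows with depends_on in {6} -> scan (id 7, level 4).
Iteration 5: level < 4 fails for all current rows; recursion stops.
SUM(level) = 0 + 1 + 1 + 1 + 2 + 2 + 2 + 3 + 4 = 16.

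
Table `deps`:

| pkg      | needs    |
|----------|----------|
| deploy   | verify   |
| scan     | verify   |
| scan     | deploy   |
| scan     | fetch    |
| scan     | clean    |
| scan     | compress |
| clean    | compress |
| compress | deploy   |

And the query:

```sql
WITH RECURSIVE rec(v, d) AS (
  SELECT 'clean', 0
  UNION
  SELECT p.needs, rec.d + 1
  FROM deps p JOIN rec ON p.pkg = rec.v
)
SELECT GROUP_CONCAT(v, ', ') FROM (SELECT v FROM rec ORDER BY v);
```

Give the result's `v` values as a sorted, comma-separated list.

clean, compress, deploy, verify

Base: (clean, d=0).
Iteration 1: edges from {clean} -> (compress, d=1).
Iteration 2: edges from {compress} -> (deploy, d=2).
Iteration 3: edges from {deploy} -> (verify, d=3).
Iteration 4: no outgoing edges from {verify}; recursion stops.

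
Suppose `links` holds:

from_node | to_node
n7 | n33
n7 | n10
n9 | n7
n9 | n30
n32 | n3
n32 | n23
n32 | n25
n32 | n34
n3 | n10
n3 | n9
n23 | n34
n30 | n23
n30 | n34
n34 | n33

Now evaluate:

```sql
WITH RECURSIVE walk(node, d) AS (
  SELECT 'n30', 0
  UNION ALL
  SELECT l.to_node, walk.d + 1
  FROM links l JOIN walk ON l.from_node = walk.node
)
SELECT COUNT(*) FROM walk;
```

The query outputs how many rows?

6

Base: (n30, d=0).
Iteration 1: edges from {n30} -> (n23, d=1), (n34, d=1).
Iteration 2: edges from {n23,n34} -> (n33, d=2), (n34, d=2).
Iteration 3: edges from {n33,n34} -> (n33, d=3).
Iteration 4: no outgoing edges from {n33}; recursion stops.
Total rows emitted: 6.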